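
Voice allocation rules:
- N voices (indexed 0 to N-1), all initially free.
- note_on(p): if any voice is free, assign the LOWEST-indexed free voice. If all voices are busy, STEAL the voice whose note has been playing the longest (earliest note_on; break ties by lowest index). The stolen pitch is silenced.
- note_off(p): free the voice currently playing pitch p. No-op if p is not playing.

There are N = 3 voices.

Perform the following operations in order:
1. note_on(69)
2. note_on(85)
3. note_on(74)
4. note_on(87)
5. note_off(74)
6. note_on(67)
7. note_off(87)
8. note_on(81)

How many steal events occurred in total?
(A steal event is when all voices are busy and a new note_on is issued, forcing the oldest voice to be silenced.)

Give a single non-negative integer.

Op 1: note_on(69): voice 0 is free -> assigned | voices=[69 - -]
Op 2: note_on(85): voice 1 is free -> assigned | voices=[69 85 -]
Op 3: note_on(74): voice 2 is free -> assigned | voices=[69 85 74]
Op 4: note_on(87): all voices busy, STEAL voice 0 (pitch 69, oldest) -> assign | voices=[87 85 74]
Op 5: note_off(74): free voice 2 | voices=[87 85 -]
Op 6: note_on(67): voice 2 is free -> assigned | voices=[87 85 67]
Op 7: note_off(87): free voice 0 | voices=[- 85 67]
Op 8: note_on(81): voice 0 is free -> assigned | voices=[81 85 67]

Answer: 1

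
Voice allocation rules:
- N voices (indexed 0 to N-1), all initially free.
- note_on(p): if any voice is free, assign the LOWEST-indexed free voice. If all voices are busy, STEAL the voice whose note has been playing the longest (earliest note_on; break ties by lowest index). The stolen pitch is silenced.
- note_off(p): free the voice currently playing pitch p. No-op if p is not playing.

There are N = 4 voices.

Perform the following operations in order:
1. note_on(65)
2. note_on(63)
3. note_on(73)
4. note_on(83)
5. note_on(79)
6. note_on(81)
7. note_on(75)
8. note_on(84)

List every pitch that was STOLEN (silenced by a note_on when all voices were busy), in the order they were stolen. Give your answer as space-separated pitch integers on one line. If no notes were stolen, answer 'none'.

Op 1: note_on(65): voice 0 is free -> assigned | voices=[65 - - -]
Op 2: note_on(63): voice 1 is free -> assigned | voices=[65 63 - -]
Op 3: note_on(73): voice 2 is free -> assigned | voices=[65 63 73 -]
Op 4: note_on(83): voice 3 is free -> assigned | voices=[65 63 73 83]
Op 5: note_on(79): all voices busy, STEAL voice 0 (pitch 65, oldest) -> assign | voices=[79 63 73 83]
Op 6: note_on(81): all voices busy, STEAL voice 1 (pitch 63, oldest) -> assign | voices=[79 81 73 83]
Op 7: note_on(75): all voices busy, STEAL voice 2 (pitch 73, oldest) -> assign | voices=[79 81 75 83]
Op 8: note_on(84): all voices busy, STEAL voice 3 (pitch 83, oldest) -> assign | voices=[79 81 75 84]

Answer: 65 63 73 83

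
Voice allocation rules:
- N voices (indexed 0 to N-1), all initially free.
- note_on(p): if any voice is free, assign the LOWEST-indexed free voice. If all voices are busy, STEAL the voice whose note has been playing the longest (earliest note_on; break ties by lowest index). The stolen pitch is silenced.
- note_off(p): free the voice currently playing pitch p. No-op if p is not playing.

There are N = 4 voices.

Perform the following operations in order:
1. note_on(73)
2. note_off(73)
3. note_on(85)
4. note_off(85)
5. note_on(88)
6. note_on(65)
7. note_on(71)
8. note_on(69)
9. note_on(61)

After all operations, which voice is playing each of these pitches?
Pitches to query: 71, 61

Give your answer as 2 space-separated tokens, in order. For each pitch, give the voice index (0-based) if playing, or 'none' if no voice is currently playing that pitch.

Op 1: note_on(73): voice 0 is free -> assigned | voices=[73 - - -]
Op 2: note_off(73): free voice 0 | voices=[- - - -]
Op 3: note_on(85): voice 0 is free -> assigned | voices=[85 - - -]
Op 4: note_off(85): free voice 0 | voices=[- - - -]
Op 5: note_on(88): voice 0 is free -> assigned | voices=[88 - - -]
Op 6: note_on(65): voice 1 is free -> assigned | voices=[88 65 - -]
Op 7: note_on(71): voice 2 is free -> assigned | voices=[88 65 71 -]
Op 8: note_on(69): voice 3 is free -> assigned | voices=[88 65 71 69]
Op 9: note_on(61): all voices busy, STEAL voice 0 (pitch 88, oldest) -> assign | voices=[61 65 71 69]

Answer: 2 0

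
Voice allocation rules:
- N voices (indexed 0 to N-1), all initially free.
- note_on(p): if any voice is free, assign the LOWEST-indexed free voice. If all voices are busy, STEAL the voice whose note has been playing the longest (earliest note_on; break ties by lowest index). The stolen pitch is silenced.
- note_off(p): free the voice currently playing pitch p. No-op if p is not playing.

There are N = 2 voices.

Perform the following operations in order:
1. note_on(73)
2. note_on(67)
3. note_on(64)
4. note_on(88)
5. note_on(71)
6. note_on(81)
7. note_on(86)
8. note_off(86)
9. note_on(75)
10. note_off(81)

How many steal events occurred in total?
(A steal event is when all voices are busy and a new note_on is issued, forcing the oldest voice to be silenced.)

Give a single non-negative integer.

Op 1: note_on(73): voice 0 is free -> assigned | voices=[73 -]
Op 2: note_on(67): voice 1 is free -> assigned | voices=[73 67]
Op 3: note_on(64): all voices busy, STEAL voice 0 (pitch 73, oldest) -> assign | voices=[64 67]
Op 4: note_on(88): all voices busy, STEAL voice 1 (pitch 67, oldest) -> assign | voices=[64 88]
Op 5: note_on(71): all voices busy, STEAL voice 0 (pitch 64, oldest) -> assign | voices=[71 88]
Op 6: note_on(81): all voices busy, STEAL voice 1 (pitch 88, oldest) -> assign | voices=[71 81]
Op 7: note_on(86): all voices busy, STEAL voice 0 (pitch 71, oldest) -> assign | voices=[86 81]
Op 8: note_off(86): free voice 0 | voices=[- 81]
Op 9: note_on(75): voice 0 is free -> assigned | voices=[75 81]
Op 10: note_off(81): free voice 1 | voices=[75 -]

Answer: 5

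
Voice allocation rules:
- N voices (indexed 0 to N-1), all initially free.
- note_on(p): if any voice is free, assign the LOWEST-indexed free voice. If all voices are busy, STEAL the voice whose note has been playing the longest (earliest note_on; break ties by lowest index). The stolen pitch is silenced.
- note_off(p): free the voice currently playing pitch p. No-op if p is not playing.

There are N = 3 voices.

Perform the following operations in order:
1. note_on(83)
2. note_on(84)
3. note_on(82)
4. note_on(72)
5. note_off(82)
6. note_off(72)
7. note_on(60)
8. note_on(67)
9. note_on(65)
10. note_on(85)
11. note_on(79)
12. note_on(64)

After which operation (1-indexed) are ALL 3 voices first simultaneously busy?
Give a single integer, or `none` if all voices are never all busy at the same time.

Answer: 3

Derivation:
Op 1: note_on(83): voice 0 is free -> assigned | voices=[83 - -]
Op 2: note_on(84): voice 1 is free -> assigned | voices=[83 84 -]
Op 3: note_on(82): voice 2 is free -> assigned | voices=[83 84 82]
Op 4: note_on(72): all voices busy, STEAL voice 0 (pitch 83, oldest) -> assign | voices=[72 84 82]
Op 5: note_off(82): free voice 2 | voices=[72 84 -]
Op 6: note_off(72): free voice 0 | voices=[- 84 -]
Op 7: note_on(60): voice 0 is free -> assigned | voices=[60 84 -]
Op 8: note_on(67): voice 2 is free -> assigned | voices=[60 84 67]
Op 9: note_on(65): all voices busy, STEAL voice 1 (pitch 84, oldest) -> assign | voices=[60 65 67]
Op 10: note_on(85): all voices busy, STEAL voice 0 (pitch 60, oldest) -> assign | voices=[85 65 67]
Op 11: note_on(79): all voices busy, STEAL voice 2 (pitch 67, oldest) -> assign | voices=[85 65 79]
Op 12: note_on(64): all voices busy, STEAL voice 1 (pitch 65, oldest) -> assign | voices=[85 64 79]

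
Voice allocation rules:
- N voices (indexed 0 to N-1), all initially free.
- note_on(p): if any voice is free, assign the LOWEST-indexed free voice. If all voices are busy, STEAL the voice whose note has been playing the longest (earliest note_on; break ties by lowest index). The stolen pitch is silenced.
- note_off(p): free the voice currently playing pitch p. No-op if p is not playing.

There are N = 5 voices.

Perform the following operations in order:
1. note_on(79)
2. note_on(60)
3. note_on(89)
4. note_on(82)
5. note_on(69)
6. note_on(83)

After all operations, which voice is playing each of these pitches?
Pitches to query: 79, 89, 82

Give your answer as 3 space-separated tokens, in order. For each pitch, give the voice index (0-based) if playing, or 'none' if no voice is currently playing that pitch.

Op 1: note_on(79): voice 0 is free -> assigned | voices=[79 - - - -]
Op 2: note_on(60): voice 1 is free -> assigned | voices=[79 60 - - -]
Op 3: note_on(89): voice 2 is free -> assigned | voices=[79 60 89 - -]
Op 4: note_on(82): voice 3 is free -> assigned | voices=[79 60 89 82 -]
Op 5: note_on(69): voice 4 is free -> assigned | voices=[79 60 89 82 69]
Op 6: note_on(83): all voices busy, STEAL voice 0 (pitch 79, oldest) -> assign | voices=[83 60 89 82 69]

Answer: none 2 3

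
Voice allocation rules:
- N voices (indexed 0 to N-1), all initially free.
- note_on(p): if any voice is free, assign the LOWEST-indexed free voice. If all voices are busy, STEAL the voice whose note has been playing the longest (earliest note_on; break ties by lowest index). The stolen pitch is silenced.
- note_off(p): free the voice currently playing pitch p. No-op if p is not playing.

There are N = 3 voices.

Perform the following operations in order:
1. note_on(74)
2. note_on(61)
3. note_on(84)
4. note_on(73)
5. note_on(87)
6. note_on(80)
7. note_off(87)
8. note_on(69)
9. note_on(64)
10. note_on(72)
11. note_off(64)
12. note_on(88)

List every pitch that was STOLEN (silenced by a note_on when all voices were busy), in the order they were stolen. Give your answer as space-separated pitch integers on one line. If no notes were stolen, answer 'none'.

Answer: 74 61 84 73 80

Derivation:
Op 1: note_on(74): voice 0 is free -> assigned | voices=[74 - -]
Op 2: note_on(61): voice 1 is free -> assigned | voices=[74 61 -]
Op 3: note_on(84): voice 2 is free -> assigned | voices=[74 61 84]
Op 4: note_on(73): all voices busy, STEAL voice 0 (pitch 74, oldest) -> assign | voices=[73 61 84]
Op 5: note_on(87): all voices busy, STEAL voice 1 (pitch 61, oldest) -> assign | voices=[73 87 84]
Op 6: note_on(80): all voices busy, STEAL voice 2 (pitch 84, oldest) -> assign | voices=[73 87 80]
Op 7: note_off(87): free voice 1 | voices=[73 - 80]
Op 8: note_on(69): voice 1 is free -> assigned | voices=[73 69 80]
Op 9: note_on(64): all voices busy, STEAL voice 0 (pitch 73, oldest) -> assign | voices=[64 69 80]
Op 10: note_on(72): all voices busy, STEAL voice 2 (pitch 80, oldest) -> assign | voices=[64 69 72]
Op 11: note_off(64): free voice 0 | voices=[- 69 72]
Op 12: note_on(88): voice 0 is free -> assigned | voices=[88 69 72]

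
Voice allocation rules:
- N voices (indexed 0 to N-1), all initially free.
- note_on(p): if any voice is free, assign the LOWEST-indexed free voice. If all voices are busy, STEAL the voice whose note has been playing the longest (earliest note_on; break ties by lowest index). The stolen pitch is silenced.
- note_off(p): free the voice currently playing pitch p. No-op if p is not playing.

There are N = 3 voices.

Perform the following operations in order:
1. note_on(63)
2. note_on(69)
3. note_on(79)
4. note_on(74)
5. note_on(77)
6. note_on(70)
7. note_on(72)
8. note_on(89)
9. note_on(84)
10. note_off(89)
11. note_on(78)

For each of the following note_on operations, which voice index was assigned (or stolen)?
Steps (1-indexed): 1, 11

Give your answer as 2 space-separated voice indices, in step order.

Answer: 0 1

Derivation:
Op 1: note_on(63): voice 0 is free -> assigned | voices=[63 - -]
Op 2: note_on(69): voice 1 is free -> assigned | voices=[63 69 -]
Op 3: note_on(79): voice 2 is free -> assigned | voices=[63 69 79]
Op 4: note_on(74): all voices busy, STEAL voice 0 (pitch 63, oldest) -> assign | voices=[74 69 79]
Op 5: note_on(77): all voices busy, STEAL voice 1 (pitch 69, oldest) -> assign | voices=[74 77 79]
Op 6: note_on(70): all voices busy, STEAL voice 2 (pitch 79, oldest) -> assign | voices=[74 77 70]
Op 7: note_on(72): all voices busy, STEAL voice 0 (pitch 74, oldest) -> assign | voices=[72 77 70]
Op 8: note_on(89): all voices busy, STEAL voice 1 (pitch 77, oldest) -> assign | voices=[72 89 70]
Op 9: note_on(84): all voices busy, STEAL voice 2 (pitch 70, oldest) -> assign | voices=[72 89 84]
Op 10: note_off(89): free voice 1 | voices=[72 - 84]
Op 11: note_on(78): voice 1 is free -> assigned | voices=[72 78 84]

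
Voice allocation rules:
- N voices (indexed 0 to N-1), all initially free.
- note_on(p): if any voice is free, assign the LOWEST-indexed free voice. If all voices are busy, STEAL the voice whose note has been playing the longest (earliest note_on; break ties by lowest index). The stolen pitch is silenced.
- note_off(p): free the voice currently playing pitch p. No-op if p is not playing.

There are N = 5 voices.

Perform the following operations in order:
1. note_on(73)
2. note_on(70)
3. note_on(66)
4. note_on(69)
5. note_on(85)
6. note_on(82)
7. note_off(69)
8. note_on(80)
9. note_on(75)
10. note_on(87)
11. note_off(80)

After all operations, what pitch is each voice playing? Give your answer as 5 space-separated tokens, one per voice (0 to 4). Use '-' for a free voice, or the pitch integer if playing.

Op 1: note_on(73): voice 0 is free -> assigned | voices=[73 - - - -]
Op 2: note_on(70): voice 1 is free -> assigned | voices=[73 70 - - -]
Op 3: note_on(66): voice 2 is free -> assigned | voices=[73 70 66 - -]
Op 4: note_on(69): voice 3 is free -> assigned | voices=[73 70 66 69 -]
Op 5: note_on(85): voice 4 is free -> assigned | voices=[73 70 66 69 85]
Op 6: note_on(82): all voices busy, STEAL voice 0 (pitch 73, oldest) -> assign | voices=[82 70 66 69 85]
Op 7: note_off(69): free voice 3 | voices=[82 70 66 - 85]
Op 8: note_on(80): voice 3 is free -> assigned | voices=[82 70 66 80 85]
Op 9: note_on(75): all voices busy, STEAL voice 1 (pitch 70, oldest) -> assign | voices=[82 75 66 80 85]
Op 10: note_on(87): all voices busy, STEAL voice 2 (pitch 66, oldest) -> assign | voices=[82 75 87 80 85]
Op 11: note_off(80): free voice 3 | voices=[82 75 87 - 85]

Answer: 82 75 87 - 85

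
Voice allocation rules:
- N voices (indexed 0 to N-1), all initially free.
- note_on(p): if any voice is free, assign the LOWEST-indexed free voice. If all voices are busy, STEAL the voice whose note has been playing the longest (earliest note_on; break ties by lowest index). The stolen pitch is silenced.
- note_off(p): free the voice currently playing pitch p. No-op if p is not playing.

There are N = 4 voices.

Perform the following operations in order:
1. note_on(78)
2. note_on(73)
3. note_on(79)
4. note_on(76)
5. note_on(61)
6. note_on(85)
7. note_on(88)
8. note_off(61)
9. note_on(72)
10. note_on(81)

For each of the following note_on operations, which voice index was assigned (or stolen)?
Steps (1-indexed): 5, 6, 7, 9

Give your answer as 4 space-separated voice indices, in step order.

Answer: 0 1 2 0

Derivation:
Op 1: note_on(78): voice 0 is free -> assigned | voices=[78 - - -]
Op 2: note_on(73): voice 1 is free -> assigned | voices=[78 73 - -]
Op 3: note_on(79): voice 2 is free -> assigned | voices=[78 73 79 -]
Op 4: note_on(76): voice 3 is free -> assigned | voices=[78 73 79 76]
Op 5: note_on(61): all voices busy, STEAL voice 0 (pitch 78, oldest) -> assign | voices=[61 73 79 76]
Op 6: note_on(85): all voices busy, STEAL voice 1 (pitch 73, oldest) -> assign | voices=[61 85 79 76]
Op 7: note_on(88): all voices busy, STEAL voice 2 (pitch 79, oldest) -> assign | voices=[61 85 88 76]
Op 8: note_off(61): free voice 0 | voices=[- 85 88 76]
Op 9: note_on(72): voice 0 is free -> assigned | voices=[72 85 88 76]
Op 10: note_on(81): all voices busy, STEAL voice 3 (pitch 76, oldest) -> assign | voices=[72 85 88 81]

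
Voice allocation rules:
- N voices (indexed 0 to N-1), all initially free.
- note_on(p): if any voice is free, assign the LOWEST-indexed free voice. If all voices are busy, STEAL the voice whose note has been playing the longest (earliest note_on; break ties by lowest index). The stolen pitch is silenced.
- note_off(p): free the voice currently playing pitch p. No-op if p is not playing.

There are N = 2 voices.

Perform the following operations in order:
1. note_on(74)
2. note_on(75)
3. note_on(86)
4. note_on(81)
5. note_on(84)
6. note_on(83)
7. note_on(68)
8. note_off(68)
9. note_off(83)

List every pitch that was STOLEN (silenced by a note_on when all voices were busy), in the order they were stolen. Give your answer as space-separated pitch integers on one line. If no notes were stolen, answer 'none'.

Answer: 74 75 86 81 84

Derivation:
Op 1: note_on(74): voice 0 is free -> assigned | voices=[74 -]
Op 2: note_on(75): voice 1 is free -> assigned | voices=[74 75]
Op 3: note_on(86): all voices busy, STEAL voice 0 (pitch 74, oldest) -> assign | voices=[86 75]
Op 4: note_on(81): all voices busy, STEAL voice 1 (pitch 75, oldest) -> assign | voices=[86 81]
Op 5: note_on(84): all voices busy, STEAL voice 0 (pitch 86, oldest) -> assign | voices=[84 81]
Op 6: note_on(83): all voices busy, STEAL voice 1 (pitch 81, oldest) -> assign | voices=[84 83]
Op 7: note_on(68): all voices busy, STEAL voice 0 (pitch 84, oldest) -> assign | voices=[68 83]
Op 8: note_off(68): free voice 0 | voices=[- 83]
Op 9: note_off(83): free voice 1 | voices=[- -]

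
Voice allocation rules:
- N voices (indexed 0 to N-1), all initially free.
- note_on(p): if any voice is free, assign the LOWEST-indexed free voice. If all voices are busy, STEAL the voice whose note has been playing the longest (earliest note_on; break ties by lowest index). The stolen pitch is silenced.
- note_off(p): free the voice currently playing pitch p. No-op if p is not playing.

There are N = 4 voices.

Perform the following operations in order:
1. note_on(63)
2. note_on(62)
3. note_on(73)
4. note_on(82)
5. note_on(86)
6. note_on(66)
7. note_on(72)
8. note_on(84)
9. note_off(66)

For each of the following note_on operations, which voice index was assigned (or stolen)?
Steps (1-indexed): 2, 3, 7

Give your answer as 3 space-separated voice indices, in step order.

Answer: 1 2 2

Derivation:
Op 1: note_on(63): voice 0 is free -> assigned | voices=[63 - - -]
Op 2: note_on(62): voice 1 is free -> assigned | voices=[63 62 - -]
Op 3: note_on(73): voice 2 is free -> assigned | voices=[63 62 73 -]
Op 4: note_on(82): voice 3 is free -> assigned | voices=[63 62 73 82]
Op 5: note_on(86): all voices busy, STEAL voice 0 (pitch 63, oldest) -> assign | voices=[86 62 73 82]
Op 6: note_on(66): all voices busy, STEAL voice 1 (pitch 62, oldest) -> assign | voices=[86 66 73 82]
Op 7: note_on(72): all voices busy, STEAL voice 2 (pitch 73, oldest) -> assign | voices=[86 66 72 82]
Op 8: note_on(84): all voices busy, STEAL voice 3 (pitch 82, oldest) -> assign | voices=[86 66 72 84]
Op 9: note_off(66): free voice 1 | voices=[86 - 72 84]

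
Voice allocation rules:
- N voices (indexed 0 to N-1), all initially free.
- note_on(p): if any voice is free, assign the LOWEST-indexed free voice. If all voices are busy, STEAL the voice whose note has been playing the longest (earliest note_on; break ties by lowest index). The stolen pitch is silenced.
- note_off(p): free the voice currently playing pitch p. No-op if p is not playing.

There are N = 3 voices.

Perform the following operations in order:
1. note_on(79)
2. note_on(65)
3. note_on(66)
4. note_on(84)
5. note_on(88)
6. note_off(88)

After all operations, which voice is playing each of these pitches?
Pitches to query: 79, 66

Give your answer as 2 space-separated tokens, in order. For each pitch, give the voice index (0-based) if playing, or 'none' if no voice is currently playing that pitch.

Answer: none 2

Derivation:
Op 1: note_on(79): voice 0 is free -> assigned | voices=[79 - -]
Op 2: note_on(65): voice 1 is free -> assigned | voices=[79 65 -]
Op 3: note_on(66): voice 2 is free -> assigned | voices=[79 65 66]
Op 4: note_on(84): all voices busy, STEAL voice 0 (pitch 79, oldest) -> assign | voices=[84 65 66]
Op 5: note_on(88): all voices busy, STEAL voice 1 (pitch 65, oldest) -> assign | voices=[84 88 66]
Op 6: note_off(88): free voice 1 | voices=[84 - 66]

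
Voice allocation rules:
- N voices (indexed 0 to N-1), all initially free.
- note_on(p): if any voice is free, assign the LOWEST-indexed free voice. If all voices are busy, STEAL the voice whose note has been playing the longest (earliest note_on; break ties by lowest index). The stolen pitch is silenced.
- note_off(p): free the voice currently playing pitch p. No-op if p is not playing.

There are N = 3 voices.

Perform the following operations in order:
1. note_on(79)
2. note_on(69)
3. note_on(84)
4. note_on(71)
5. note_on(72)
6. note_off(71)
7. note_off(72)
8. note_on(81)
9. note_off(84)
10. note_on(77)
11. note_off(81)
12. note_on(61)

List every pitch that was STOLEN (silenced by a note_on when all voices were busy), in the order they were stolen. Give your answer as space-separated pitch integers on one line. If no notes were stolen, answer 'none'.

Answer: 79 69

Derivation:
Op 1: note_on(79): voice 0 is free -> assigned | voices=[79 - -]
Op 2: note_on(69): voice 1 is free -> assigned | voices=[79 69 -]
Op 3: note_on(84): voice 2 is free -> assigned | voices=[79 69 84]
Op 4: note_on(71): all voices busy, STEAL voice 0 (pitch 79, oldest) -> assign | voices=[71 69 84]
Op 5: note_on(72): all voices busy, STEAL voice 1 (pitch 69, oldest) -> assign | voices=[71 72 84]
Op 6: note_off(71): free voice 0 | voices=[- 72 84]
Op 7: note_off(72): free voice 1 | voices=[- - 84]
Op 8: note_on(81): voice 0 is free -> assigned | voices=[81 - 84]
Op 9: note_off(84): free voice 2 | voices=[81 - -]
Op 10: note_on(77): voice 1 is free -> assigned | voices=[81 77 -]
Op 11: note_off(81): free voice 0 | voices=[- 77 -]
Op 12: note_on(61): voice 0 is free -> assigned | voices=[61 77 -]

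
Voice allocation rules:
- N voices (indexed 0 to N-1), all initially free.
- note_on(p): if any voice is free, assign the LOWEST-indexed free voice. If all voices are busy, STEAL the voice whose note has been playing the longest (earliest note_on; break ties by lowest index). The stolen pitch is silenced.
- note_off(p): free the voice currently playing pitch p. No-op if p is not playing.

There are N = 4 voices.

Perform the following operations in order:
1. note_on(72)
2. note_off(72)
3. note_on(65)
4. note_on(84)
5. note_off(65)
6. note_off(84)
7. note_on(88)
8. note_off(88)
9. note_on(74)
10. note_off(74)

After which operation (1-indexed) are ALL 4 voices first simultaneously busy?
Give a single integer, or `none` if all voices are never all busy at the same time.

Answer: none

Derivation:
Op 1: note_on(72): voice 0 is free -> assigned | voices=[72 - - -]
Op 2: note_off(72): free voice 0 | voices=[- - - -]
Op 3: note_on(65): voice 0 is free -> assigned | voices=[65 - - -]
Op 4: note_on(84): voice 1 is free -> assigned | voices=[65 84 - -]
Op 5: note_off(65): free voice 0 | voices=[- 84 - -]
Op 6: note_off(84): free voice 1 | voices=[- - - -]
Op 7: note_on(88): voice 0 is free -> assigned | voices=[88 - - -]
Op 8: note_off(88): free voice 0 | voices=[- - - -]
Op 9: note_on(74): voice 0 is free -> assigned | voices=[74 - - -]
Op 10: note_off(74): free voice 0 | voices=[- - - -]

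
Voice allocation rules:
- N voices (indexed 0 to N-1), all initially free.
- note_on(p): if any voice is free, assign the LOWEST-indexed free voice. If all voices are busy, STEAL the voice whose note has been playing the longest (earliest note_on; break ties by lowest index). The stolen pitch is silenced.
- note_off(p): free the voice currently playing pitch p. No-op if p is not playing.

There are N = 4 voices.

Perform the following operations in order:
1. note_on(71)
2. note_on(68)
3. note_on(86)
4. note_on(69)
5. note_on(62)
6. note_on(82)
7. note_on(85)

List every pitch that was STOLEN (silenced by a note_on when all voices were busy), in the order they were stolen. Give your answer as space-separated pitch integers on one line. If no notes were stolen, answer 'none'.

Op 1: note_on(71): voice 0 is free -> assigned | voices=[71 - - -]
Op 2: note_on(68): voice 1 is free -> assigned | voices=[71 68 - -]
Op 3: note_on(86): voice 2 is free -> assigned | voices=[71 68 86 -]
Op 4: note_on(69): voice 3 is free -> assigned | voices=[71 68 86 69]
Op 5: note_on(62): all voices busy, STEAL voice 0 (pitch 71, oldest) -> assign | voices=[62 68 86 69]
Op 6: note_on(82): all voices busy, STEAL voice 1 (pitch 68, oldest) -> assign | voices=[62 82 86 69]
Op 7: note_on(85): all voices busy, STEAL voice 2 (pitch 86, oldest) -> assign | voices=[62 82 85 69]

Answer: 71 68 86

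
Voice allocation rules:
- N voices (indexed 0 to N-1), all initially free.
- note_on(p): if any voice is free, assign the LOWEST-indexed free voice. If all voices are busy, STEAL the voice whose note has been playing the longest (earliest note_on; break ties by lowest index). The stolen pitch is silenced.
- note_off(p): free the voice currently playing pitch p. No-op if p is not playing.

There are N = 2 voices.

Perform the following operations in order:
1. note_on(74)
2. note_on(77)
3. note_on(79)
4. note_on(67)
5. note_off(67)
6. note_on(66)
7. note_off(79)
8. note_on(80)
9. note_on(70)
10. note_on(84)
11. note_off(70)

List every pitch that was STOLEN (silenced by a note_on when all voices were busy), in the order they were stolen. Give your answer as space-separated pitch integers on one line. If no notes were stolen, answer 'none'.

Answer: 74 77 66 80

Derivation:
Op 1: note_on(74): voice 0 is free -> assigned | voices=[74 -]
Op 2: note_on(77): voice 1 is free -> assigned | voices=[74 77]
Op 3: note_on(79): all voices busy, STEAL voice 0 (pitch 74, oldest) -> assign | voices=[79 77]
Op 4: note_on(67): all voices busy, STEAL voice 1 (pitch 77, oldest) -> assign | voices=[79 67]
Op 5: note_off(67): free voice 1 | voices=[79 -]
Op 6: note_on(66): voice 1 is free -> assigned | voices=[79 66]
Op 7: note_off(79): free voice 0 | voices=[- 66]
Op 8: note_on(80): voice 0 is free -> assigned | voices=[80 66]
Op 9: note_on(70): all voices busy, STEAL voice 1 (pitch 66, oldest) -> assign | voices=[80 70]
Op 10: note_on(84): all voices busy, STEAL voice 0 (pitch 80, oldest) -> assign | voices=[84 70]
Op 11: note_off(70): free voice 1 | voices=[84 -]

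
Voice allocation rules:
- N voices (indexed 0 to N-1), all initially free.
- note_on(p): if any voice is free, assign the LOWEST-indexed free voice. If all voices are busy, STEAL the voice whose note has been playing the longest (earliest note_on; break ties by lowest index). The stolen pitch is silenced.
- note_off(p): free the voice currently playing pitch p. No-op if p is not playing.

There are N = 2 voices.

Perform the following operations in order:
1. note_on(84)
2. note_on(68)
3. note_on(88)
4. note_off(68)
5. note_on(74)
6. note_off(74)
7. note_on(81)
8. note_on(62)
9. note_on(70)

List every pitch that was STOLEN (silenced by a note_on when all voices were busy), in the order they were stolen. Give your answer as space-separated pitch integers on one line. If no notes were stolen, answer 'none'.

Op 1: note_on(84): voice 0 is free -> assigned | voices=[84 -]
Op 2: note_on(68): voice 1 is free -> assigned | voices=[84 68]
Op 3: note_on(88): all voices busy, STEAL voice 0 (pitch 84, oldest) -> assign | voices=[88 68]
Op 4: note_off(68): free voice 1 | voices=[88 -]
Op 5: note_on(74): voice 1 is free -> assigned | voices=[88 74]
Op 6: note_off(74): free voice 1 | voices=[88 -]
Op 7: note_on(81): voice 1 is free -> assigned | voices=[88 81]
Op 8: note_on(62): all voices busy, STEAL voice 0 (pitch 88, oldest) -> assign | voices=[62 81]
Op 9: note_on(70): all voices busy, STEAL voice 1 (pitch 81, oldest) -> assign | voices=[62 70]

Answer: 84 88 81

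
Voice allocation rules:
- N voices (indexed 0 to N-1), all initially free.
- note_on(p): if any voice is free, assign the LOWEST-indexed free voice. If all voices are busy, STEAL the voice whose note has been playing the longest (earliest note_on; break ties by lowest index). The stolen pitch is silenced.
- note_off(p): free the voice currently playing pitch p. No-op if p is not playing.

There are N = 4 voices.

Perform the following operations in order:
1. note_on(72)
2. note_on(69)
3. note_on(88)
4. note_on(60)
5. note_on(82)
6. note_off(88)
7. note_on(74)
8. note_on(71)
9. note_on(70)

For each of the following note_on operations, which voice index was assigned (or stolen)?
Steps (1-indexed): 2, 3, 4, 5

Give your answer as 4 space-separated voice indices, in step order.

Answer: 1 2 3 0

Derivation:
Op 1: note_on(72): voice 0 is free -> assigned | voices=[72 - - -]
Op 2: note_on(69): voice 1 is free -> assigned | voices=[72 69 - -]
Op 3: note_on(88): voice 2 is free -> assigned | voices=[72 69 88 -]
Op 4: note_on(60): voice 3 is free -> assigned | voices=[72 69 88 60]
Op 5: note_on(82): all voices busy, STEAL voice 0 (pitch 72, oldest) -> assign | voices=[82 69 88 60]
Op 6: note_off(88): free voice 2 | voices=[82 69 - 60]
Op 7: note_on(74): voice 2 is free -> assigned | voices=[82 69 74 60]
Op 8: note_on(71): all voices busy, STEAL voice 1 (pitch 69, oldest) -> assign | voices=[82 71 74 60]
Op 9: note_on(70): all voices busy, STEAL voice 3 (pitch 60, oldest) -> assign | voices=[82 71 74 70]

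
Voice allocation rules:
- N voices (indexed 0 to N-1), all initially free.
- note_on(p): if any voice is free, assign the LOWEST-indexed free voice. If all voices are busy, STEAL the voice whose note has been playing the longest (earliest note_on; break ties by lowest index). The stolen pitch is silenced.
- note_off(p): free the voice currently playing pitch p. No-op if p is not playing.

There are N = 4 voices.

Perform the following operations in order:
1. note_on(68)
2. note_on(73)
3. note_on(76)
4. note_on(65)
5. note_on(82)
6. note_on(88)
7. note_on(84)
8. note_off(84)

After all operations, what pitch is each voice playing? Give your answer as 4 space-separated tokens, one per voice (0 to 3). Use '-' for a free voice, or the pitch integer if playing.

Op 1: note_on(68): voice 0 is free -> assigned | voices=[68 - - -]
Op 2: note_on(73): voice 1 is free -> assigned | voices=[68 73 - -]
Op 3: note_on(76): voice 2 is free -> assigned | voices=[68 73 76 -]
Op 4: note_on(65): voice 3 is free -> assigned | voices=[68 73 76 65]
Op 5: note_on(82): all voices busy, STEAL voice 0 (pitch 68, oldest) -> assign | voices=[82 73 76 65]
Op 6: note_on(88): all voices busy, STEAL voice 1 (pitch 73, oldest) -> assign | voices=[82 88 76 65]
Op 7: note_on(84): all voices busy, STEAL voice 2 (pitch 76, oldest) -> assign | voices=[82 88 84 65]
Op 8: note_off(84): free voice 2 | voices=[82 88 - 65]

Answer: 82 88 - 65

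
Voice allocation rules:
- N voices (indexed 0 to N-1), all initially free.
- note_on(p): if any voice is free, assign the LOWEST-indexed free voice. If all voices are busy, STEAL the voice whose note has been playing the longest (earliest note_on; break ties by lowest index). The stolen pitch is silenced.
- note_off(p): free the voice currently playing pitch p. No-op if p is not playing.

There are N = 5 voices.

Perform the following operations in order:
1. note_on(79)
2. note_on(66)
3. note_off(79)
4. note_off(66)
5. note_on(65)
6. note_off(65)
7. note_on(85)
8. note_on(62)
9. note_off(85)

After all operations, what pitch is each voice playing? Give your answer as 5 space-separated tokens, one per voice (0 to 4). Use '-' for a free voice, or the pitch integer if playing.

Answer: - 62 - - -

Derivation:
Op 1: note_on(79): voice 0 is free -> assigned | voices=[79 - - - -]
Op 2: note_on(66): voice 1 is free -> assigned | voices=[79 66 - - -]
Op 3: note_off(79): free voice 0 | voices=[- 66 - - -]
Op 4: note_off(66): free voice 1 | voices=[- - - - -]
Op 5: note_on(65): voice 0 is free -> assigned | voices=[65 - - - -]
Op 6: note_off(65): free voice 0 | voices=[- - - - -]
Op 7: note_on(85): voice 0 is free -> assigned | voices=[85 - - - -]
Op 8: note_on(62): voice 1 is free -> assigned | voices=[85 62 - - -]
Op 9: note_off(85): free voice 0 | voices=[- 62 - - -]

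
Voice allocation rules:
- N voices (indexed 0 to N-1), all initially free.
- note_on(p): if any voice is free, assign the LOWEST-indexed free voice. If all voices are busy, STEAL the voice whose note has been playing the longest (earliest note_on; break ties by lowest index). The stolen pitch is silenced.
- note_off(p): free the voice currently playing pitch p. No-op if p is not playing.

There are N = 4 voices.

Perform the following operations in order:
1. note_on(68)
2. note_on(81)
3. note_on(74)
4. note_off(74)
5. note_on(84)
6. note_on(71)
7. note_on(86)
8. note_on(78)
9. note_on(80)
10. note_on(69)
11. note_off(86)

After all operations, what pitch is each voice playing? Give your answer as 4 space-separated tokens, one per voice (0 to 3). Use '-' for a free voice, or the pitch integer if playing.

Op 1: note_on(68): voice 0 is free -> assigned | voices=[68 - - -]
Op 2: note_on(81): voice 1 is free -> assigned | voices=[68 81 - -]
Op 3: note_on(74): voice 2 is free -> assigned | voices=[68 81 74 -]
Op 4: note_off(74): free voice 2 | voices=[68 81 - -]
Op 5: note_on(84): voice 2 is free -> assigned | voices=[68 81 84 -]
Op 6: note_on(71): voice 3 is free -> assigned | voices=[68 81 84 71]
Op 7: note_on(86): all voices busy, STEAL voice 0 (pitch 68, oldest) -> assign | voices=[86 81 84 71]
Op 8: note_on(78): all voices busy, STEAL voice 1 (pitch 81, oldest) -> assign | voices=[86 78 84 71]
Op 9: note_on(80): all voices busy, STEAL voice 2 (pitch 84, oldest) -> assign | voices=[86 78 80 71]
Op 10: note_on(69): all voices busy, STEAL voice 3 (pitch 71, oldest) -> assign | voices=[86 78 80 69]
Op 11: note_off(86): free voice 0 | voices=[- 78 80 69]

Answer: - 78 80 69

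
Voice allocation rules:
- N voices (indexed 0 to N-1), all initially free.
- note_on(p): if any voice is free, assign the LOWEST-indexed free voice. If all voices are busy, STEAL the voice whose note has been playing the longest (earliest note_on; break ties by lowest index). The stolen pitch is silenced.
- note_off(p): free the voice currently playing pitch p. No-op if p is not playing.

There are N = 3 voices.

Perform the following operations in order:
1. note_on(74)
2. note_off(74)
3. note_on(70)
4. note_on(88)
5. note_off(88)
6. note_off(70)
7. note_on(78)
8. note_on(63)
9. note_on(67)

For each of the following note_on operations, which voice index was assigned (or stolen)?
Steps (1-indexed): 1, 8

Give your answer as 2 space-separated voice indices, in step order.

Op 1: note_on(74): voice 0 is free -> assigned | voices=[74 - -]
Op 2: note_off(74): free voice 0 | voices=[- - -]
Op 3: note_on(70): voice 0 is free -> assigned | voices=[70 - -]
Op 4: note_on(88): voice 1 is free -> assigned | voices=[70 88 -]
Op 5: note_off(88): free voice 1 | voices=[70 - -]
Op 6: note_off(70): free voice 0 | voices=[- - -]
Op 7: note_on(78): voice 0 is free -> assigned | voices=[78 - -]
Op 8: note_on(63): voice 1 is free -> assigned | voices=[78 63 -]
Op 9: note_on(67): voice 2 is free -> assigned | voices=[78 63 67]

Answer: 0 1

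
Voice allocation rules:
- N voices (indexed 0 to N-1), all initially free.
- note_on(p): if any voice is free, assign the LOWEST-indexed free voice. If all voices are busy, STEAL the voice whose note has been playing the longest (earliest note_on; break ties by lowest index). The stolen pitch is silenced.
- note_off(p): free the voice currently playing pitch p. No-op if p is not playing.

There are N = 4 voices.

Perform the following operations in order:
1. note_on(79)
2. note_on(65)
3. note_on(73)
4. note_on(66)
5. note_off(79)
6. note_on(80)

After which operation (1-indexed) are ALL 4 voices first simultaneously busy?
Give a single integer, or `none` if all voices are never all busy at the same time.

Op 1: note_on(79): voice 0 is free -> assigned | voices=[79 - - -]
Op 2: note_on(65): voice 1 is free -> assigned | voices=[79 65 - -]
Op 3: note_on(73): voice 2 is free -> assigned | voices=[79 65 73 -]
Op 4: note_on(66): voice 3 is free -> assigned | voices=[79 65 73 66]
Op 5: note_off(79): free voice 0 | voices=[- 65 73 66]
Op 6: note_on(80): voice 0 is free -> assigned | voices=[80 65 73 66]

Answer: 4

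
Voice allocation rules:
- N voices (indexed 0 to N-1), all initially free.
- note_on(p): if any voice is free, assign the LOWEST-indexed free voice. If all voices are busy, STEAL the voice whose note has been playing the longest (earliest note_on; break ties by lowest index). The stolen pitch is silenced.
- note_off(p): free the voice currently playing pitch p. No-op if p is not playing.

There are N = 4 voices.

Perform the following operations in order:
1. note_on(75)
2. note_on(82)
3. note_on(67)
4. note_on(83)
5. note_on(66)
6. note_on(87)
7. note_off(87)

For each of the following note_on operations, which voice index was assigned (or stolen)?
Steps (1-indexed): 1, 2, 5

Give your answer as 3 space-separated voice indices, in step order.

Op 1: note_on(75): voice 0 is free -> assigned | voices=[75 - - -]
Op 2: note_on(82): voice 1 is free -> assigned | voices=[75 82 - -]
Op 3: note_on(67): voice 2 is free -> assigned | voices=[75 82 67 -]
Op 4: note_on(83): voice 3 is free -> assigned | voices=[75 82 67 83]
Op 5: note_on(66): all voices busy, STEAL voice 0 (pitch 75, oldest) -> assign | voices=[66 82 67 83]
Op 6: note_on(87): all voices busy, STEAL voice 1 (pitch 82, oldest) -> assign | voices=[66 87 67 83]
Op 7: note_off(87): free voice 1 | voices=[66 - 67 83]

Answer: 0 1 0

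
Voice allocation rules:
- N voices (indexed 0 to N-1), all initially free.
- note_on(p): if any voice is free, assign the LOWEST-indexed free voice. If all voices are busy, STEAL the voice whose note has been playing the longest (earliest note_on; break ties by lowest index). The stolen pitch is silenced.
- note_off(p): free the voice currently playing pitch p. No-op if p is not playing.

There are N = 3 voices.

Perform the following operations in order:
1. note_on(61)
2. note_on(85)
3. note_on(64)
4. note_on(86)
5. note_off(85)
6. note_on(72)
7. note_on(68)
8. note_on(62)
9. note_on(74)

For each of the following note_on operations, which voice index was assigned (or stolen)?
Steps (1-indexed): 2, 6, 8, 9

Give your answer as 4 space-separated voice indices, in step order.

Op 1: note_on(61): voice 0 is free -> assigned | voices=[61 - -]
Op 2: note_on(85): voice 1 is free -> assigned | voices=[61 85 -]
Op 3: note_on(64): voice 2 is free -> assigned | voices=[61 85 64]
Op 4: note_on(86): all voices busy, STEAL voice 0 (pitch 61, oldest) -> assign | voices=[86 85 64]
Op 5: note_off(85): free voice 1 | voices=[86 - 64]
Op 6: note_on(72): voice 1 is free -> assigned | voices=[86 72 64]
Op 7: note_on(68): all voices busy, STEAL voice 2 (pitch 64, oldest) -> assign | voices=[86 72 68]
Op 8: note_on(62): all voices busy, STEAL voice 0 (pitch 86, oldest) -> assign | voices=[62 72 68]
Op 9: note_on(74): all voices busy, STEAL voice 1 (pitch 72, oldest) -> assign | voices=[62 74 68]

Answer: 1 1 0 1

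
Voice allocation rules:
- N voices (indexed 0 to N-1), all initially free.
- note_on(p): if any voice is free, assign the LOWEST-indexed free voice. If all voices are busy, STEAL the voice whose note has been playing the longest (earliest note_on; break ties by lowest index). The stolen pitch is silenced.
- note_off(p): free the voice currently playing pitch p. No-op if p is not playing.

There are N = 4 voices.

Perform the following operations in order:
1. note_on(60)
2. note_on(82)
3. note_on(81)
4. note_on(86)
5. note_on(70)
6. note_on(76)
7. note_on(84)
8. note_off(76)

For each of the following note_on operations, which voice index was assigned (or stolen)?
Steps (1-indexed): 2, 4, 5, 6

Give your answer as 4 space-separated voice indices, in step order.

Answer: 1 3 0 1

Derivation:
Op 1: note_on(60): voice 0 is free -> assigned | voices=[60 - - -]
Op 2: note_on(82): voice 1 is free -> assigned | voices=[60 82 - -]
Op 3: note_on(81): voice 2 is free -> assigned | voices=[60 82 81 -]
Op 4: note_on(86): voice 3 is free -> assigned | voices=[60 82 81 86]
Op 5: note_on(70): all voices busy, STEAL voice 0 (pitch 60, oldest) -> assign | voices=[70 82 81 86]
Op 6: note_on(76): all voices busy, STEAL voice 1 (pitch 82, oldest) -> assign | voices=[70 76 81 86]
Op 7: note_on(84): all voices busy, STEAL voice 2 (pitch 81, oldest) -> assign | voices=[70 76 84 86]
Op 8: note_off(76): free voice 1 | voices=[70 - 84 86]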